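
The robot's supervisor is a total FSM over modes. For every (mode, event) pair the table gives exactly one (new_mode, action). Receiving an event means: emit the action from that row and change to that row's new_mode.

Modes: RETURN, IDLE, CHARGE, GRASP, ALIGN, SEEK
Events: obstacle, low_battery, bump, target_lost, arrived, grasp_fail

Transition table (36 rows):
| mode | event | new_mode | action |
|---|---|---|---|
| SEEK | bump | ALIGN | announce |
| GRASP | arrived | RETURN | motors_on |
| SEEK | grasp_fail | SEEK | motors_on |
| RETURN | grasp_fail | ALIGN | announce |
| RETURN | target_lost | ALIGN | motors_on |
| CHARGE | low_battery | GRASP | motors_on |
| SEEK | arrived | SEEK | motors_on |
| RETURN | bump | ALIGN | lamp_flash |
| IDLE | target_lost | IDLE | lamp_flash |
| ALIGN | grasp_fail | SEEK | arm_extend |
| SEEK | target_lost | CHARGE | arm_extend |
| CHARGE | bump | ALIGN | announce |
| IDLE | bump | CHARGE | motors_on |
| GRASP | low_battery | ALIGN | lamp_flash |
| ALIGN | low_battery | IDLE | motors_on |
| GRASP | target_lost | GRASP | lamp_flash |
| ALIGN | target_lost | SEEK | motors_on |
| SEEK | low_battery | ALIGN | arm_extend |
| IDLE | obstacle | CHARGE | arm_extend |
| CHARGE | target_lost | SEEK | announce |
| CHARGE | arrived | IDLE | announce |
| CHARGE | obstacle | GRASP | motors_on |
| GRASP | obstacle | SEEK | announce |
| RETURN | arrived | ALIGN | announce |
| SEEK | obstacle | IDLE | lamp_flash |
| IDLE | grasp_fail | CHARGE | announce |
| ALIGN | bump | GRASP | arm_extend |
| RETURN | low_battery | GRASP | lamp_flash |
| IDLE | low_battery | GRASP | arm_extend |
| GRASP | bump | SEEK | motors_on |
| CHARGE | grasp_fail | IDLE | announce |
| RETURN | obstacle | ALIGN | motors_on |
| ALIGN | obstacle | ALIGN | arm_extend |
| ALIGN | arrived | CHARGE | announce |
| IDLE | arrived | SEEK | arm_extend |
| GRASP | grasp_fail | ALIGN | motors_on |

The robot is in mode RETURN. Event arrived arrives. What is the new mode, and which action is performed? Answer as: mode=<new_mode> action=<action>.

current mode = RETURN; filter table to that mode:
  (RETURN, grasp_fail) → (ALIGN, announce)
  (RETURN, target_lost) → (ALIGN, motors_on)
  (RETURN, bump) → (ALIGN, lamp_flash)
  (RETURN, arrived) → (ALIGN, announce)  ← event matches
  (RETURN, low_battery) → (GRASP, lamp_flash)
  (RETURN, obstacle) → (ALIGN, motors_on)
event = arrived selects (ALIGN, announce)

mode=ALIGN action=announce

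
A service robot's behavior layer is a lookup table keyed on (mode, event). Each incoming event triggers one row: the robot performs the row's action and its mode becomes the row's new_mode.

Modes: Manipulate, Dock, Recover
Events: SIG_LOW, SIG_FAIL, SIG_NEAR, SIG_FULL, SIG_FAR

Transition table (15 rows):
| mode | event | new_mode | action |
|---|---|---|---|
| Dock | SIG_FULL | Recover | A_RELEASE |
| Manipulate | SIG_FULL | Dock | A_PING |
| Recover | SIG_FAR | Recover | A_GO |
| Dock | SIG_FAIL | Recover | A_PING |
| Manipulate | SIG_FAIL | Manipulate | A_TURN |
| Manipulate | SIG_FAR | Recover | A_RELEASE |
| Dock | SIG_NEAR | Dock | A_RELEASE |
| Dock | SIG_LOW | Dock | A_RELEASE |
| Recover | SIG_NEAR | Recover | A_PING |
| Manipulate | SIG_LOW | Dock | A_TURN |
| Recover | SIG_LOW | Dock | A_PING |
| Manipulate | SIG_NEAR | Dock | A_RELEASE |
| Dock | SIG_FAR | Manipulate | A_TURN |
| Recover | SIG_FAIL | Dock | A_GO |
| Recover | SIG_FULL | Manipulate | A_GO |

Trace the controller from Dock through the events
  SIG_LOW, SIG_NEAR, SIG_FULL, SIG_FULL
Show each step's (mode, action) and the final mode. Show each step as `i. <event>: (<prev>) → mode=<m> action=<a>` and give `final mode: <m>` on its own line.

final mode: Manipulate

1. SIG_LOW: (Dock) → mode=Dock action=A_RELEASE
2. SIG_NEAR: (Dock) → mode=Dock action=A_RELEASE
3. SIG_FULL: (Dock) → mode=Recover action=A_RELEASE
4. SIG_FULL: (Recover) → mode=Manipulate action=A_GO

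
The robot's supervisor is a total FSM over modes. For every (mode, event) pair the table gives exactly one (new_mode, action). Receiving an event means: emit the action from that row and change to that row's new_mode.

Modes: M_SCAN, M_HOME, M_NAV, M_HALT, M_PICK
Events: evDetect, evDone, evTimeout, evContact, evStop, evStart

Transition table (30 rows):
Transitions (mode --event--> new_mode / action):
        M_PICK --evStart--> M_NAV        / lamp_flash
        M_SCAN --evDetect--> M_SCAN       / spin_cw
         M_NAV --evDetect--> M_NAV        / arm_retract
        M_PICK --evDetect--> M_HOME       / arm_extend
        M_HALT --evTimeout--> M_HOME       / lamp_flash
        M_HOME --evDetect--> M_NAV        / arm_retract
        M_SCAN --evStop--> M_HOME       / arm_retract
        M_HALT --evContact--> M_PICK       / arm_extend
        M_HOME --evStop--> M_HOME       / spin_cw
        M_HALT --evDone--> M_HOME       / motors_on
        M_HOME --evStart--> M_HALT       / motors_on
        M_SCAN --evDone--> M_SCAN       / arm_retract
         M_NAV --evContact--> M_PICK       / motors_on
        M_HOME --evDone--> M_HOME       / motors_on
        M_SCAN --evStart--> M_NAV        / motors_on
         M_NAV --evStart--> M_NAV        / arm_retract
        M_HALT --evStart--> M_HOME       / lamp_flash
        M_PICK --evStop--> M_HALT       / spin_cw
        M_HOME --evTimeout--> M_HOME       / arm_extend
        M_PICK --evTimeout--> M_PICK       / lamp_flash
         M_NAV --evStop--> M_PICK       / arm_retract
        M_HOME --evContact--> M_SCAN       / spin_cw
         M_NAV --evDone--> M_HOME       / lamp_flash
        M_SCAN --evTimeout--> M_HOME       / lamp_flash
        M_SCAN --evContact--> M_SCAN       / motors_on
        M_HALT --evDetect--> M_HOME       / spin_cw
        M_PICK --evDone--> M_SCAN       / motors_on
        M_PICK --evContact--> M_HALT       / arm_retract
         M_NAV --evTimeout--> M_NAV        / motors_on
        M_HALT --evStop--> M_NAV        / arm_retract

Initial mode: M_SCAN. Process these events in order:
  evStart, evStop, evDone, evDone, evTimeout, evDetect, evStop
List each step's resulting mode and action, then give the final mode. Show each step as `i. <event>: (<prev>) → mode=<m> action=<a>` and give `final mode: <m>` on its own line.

final mode: M_PICK

1. evStart: (M_SCAN) → mode=M_NAV action=motors_on
2. evStop: (M_NAV) → mode=M_PICK action=arm_retract
3. evDone: (M_PICK) → mode=M_SCAN action=motors_on
4. evDone: (M_SCAN) → mode=M_SCAN action=arm_retract
5. evTimeout: (M_SCAN) → mode=M_HOME action=lamp_flash
6. evDetect: (M_HOME) → mode=M_NAV action=arm_retract
7. evStop: (M_NAV) → mode=M_PICK action=arm_retract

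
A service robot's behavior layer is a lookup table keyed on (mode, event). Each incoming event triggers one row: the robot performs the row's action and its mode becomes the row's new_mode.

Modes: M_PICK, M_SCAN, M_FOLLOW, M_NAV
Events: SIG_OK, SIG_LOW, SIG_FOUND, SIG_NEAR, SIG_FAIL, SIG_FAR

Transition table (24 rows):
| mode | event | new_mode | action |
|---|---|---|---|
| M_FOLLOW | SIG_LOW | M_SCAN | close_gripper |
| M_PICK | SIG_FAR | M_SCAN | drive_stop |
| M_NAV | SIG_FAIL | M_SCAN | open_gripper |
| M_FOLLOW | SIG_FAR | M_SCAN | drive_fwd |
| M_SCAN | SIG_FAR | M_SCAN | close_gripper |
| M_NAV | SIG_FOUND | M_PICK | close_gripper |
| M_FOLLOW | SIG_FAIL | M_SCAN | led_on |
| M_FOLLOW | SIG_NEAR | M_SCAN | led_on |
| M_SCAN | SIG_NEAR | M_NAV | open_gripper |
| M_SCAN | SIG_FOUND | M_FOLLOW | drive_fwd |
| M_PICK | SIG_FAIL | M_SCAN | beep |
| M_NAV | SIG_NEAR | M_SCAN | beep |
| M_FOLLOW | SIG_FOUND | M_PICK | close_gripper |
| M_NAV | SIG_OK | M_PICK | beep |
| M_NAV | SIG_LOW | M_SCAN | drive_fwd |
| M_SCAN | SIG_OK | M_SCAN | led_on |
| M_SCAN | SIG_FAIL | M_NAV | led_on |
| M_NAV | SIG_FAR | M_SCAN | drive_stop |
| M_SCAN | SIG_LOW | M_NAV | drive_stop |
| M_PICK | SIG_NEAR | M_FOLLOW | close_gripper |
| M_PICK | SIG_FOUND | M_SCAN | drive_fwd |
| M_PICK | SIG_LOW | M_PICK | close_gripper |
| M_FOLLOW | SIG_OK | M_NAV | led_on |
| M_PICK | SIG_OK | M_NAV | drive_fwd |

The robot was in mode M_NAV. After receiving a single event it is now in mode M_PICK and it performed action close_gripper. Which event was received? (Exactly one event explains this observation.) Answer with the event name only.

try SIG_OK: (M_NAV, SIG_OK) → (M_PICK, beep)
try SIG_LOW: (M_NAV, SIG_LOW) → (M_SCAN, drive_fwd)
try SIG_FOUND: (M_NAV, SIG_FOUND) → (M_PICK, close_gripper)  ← matches
try SIG_NEAR: (M_NAV, SIG_NEAR) → (M_SCAN, beep)
try SIG_FAIL: (M_NAV, SIG_FAIL) → (M_SCAN, open_gripper)
try SIG_FAR: (M_NAV, SIG_FAR) → (M_SCAN, drive_stop)

SIG_FOUND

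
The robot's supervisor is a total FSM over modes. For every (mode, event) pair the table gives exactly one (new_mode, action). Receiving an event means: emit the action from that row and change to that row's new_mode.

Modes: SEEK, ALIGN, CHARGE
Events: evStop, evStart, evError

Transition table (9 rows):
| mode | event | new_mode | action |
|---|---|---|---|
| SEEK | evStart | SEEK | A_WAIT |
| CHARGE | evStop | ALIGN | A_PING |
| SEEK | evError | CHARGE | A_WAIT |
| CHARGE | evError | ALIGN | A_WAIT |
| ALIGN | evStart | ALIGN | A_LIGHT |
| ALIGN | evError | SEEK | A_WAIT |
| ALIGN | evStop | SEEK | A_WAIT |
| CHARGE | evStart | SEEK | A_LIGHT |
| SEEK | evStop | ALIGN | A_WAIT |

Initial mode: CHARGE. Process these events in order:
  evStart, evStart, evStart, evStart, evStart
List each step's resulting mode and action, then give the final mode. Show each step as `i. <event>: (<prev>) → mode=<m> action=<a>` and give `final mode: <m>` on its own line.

1. evStart: (CHARGE) → mode=SEEK action=A_LIGHT
2. evStart: (SEEK) → mode=SEEK action=A_WAIT
3. evStart: (SEEK) → mode=SEEK action=A_WAIT
4. evStart: (SEEK) → mode=SEEK action=A_WAIT
5. evStart: (SEEK) → mode=SEEK action=A_WAIT

final mode: SEEK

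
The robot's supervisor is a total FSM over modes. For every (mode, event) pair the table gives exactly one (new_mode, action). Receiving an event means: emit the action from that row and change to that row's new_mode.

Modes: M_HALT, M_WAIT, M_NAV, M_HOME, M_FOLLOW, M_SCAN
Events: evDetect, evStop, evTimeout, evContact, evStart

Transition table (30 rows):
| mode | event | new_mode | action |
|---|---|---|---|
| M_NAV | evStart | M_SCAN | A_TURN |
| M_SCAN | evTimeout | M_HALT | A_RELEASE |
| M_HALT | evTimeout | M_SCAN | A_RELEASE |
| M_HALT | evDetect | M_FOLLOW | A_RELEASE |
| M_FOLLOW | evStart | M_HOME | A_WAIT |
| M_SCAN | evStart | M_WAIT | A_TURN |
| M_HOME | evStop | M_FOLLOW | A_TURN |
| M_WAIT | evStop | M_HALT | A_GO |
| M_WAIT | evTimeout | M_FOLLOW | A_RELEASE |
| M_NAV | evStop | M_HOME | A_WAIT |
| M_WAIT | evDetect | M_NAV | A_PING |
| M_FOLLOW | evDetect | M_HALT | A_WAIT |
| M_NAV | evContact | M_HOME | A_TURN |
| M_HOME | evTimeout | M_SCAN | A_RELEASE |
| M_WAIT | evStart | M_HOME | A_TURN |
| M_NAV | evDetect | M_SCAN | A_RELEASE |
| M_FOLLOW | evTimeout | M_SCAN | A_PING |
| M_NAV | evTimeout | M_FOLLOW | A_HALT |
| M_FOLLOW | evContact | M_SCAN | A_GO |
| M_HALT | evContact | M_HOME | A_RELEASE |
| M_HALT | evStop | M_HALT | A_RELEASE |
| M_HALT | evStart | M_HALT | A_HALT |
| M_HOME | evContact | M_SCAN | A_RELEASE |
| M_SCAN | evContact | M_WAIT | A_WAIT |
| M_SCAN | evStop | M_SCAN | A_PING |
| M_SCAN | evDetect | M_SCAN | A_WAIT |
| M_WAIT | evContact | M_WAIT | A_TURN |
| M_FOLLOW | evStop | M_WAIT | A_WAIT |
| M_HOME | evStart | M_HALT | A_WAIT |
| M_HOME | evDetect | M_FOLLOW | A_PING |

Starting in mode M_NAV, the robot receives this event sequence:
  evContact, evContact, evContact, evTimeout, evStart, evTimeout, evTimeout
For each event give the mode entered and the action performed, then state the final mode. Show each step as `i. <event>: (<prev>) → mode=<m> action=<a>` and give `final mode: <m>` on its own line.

final mode: M_HALT

1. evContact: (M_NAV) → mode=M_HOME action=A_TURN
2. evContact: (M_HOME) → mode=M_SCAN action=A_RELEASE
3. evContact: (M_SCAN) → mode=M_WAIT action=A_WAIT
4. evTimeout: (M_WAIT) → mode=M_FOLLOW action=A_RELEASE
5. evStart: (M_FOLLOW) → mode=M_HOME action=A_WAIT
6. evTimeout: (M_HOME) → mode=M_SCAN action=A_RELEASE
7. evTimeout: (M_SCAN) → mode=M_HALT action=A_RELEASE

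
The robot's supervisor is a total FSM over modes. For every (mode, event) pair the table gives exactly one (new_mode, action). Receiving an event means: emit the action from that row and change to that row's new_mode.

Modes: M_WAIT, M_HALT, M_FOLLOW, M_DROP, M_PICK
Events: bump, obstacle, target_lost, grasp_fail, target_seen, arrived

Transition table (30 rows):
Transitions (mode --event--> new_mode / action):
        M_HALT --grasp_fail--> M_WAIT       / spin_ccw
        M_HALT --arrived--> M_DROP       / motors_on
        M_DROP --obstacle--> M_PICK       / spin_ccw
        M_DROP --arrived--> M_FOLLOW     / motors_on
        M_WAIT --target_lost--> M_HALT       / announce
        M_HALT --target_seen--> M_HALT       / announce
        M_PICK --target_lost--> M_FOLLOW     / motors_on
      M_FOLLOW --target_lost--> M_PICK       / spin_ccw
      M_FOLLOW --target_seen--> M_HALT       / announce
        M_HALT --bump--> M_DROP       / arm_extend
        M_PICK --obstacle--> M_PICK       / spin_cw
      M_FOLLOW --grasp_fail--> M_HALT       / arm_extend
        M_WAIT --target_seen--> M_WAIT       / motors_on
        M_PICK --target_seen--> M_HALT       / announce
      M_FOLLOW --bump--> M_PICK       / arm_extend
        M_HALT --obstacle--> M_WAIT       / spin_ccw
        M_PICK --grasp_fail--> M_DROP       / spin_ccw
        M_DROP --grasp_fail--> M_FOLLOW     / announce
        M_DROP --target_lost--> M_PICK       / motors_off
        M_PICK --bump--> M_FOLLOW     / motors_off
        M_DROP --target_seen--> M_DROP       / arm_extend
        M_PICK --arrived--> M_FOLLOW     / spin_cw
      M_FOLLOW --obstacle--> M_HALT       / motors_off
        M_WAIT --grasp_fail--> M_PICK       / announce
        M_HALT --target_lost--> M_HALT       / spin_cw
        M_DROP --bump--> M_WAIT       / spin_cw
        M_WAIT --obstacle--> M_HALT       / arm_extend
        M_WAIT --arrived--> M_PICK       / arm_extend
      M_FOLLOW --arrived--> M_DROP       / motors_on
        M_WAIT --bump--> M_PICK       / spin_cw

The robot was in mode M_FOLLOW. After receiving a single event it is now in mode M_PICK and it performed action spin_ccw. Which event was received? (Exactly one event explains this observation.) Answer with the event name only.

try bump: (M_FOLLOW, bump) → (M_PICK, arm_extend)
try obstacle: (M_FOLLOW, obstacle) → (M_HALT, motors_off)
try target_lost: (M_FOLLOW, target_lost) → (M_PICK, spin_ccw)  ← matches
try grasp_fail: (M_FOLLOW, grasp_fail) → (M_HALT, arm_extend)
try target_seen: (M_FOLLOW, target_seen) → (M_HALT, announce)
try arrived: (M_FOLLOW, arrived) → (M_DROP, motors_on)

target_lost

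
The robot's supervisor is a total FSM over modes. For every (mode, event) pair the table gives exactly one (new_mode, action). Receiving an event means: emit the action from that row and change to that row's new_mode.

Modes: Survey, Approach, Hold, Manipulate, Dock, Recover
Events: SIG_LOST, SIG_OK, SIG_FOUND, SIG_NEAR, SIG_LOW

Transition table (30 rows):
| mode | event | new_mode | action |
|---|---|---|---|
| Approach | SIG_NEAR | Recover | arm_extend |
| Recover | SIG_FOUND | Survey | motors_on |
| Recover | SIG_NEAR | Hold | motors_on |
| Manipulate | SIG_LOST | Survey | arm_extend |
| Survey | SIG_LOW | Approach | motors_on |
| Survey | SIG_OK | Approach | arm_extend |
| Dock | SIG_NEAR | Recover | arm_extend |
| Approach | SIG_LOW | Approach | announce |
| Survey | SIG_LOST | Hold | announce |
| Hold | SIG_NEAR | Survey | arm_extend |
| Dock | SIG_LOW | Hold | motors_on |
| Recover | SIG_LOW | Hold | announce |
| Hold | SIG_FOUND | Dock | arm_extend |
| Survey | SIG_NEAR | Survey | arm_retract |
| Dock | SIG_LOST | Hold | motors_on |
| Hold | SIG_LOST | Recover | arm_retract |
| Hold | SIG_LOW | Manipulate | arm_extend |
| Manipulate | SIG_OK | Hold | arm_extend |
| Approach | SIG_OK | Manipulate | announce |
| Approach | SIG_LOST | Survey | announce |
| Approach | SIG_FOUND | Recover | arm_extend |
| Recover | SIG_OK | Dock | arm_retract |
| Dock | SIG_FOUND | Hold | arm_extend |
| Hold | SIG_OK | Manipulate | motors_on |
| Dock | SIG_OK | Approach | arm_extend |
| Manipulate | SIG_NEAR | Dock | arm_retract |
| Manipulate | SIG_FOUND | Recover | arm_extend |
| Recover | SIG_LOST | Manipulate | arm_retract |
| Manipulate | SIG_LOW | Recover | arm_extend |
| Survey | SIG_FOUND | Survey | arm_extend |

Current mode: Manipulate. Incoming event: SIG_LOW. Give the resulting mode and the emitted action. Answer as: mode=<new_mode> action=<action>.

mode=Recover action=arm_extend

current mode = Manipulate; filter table to that mode:
  (Manipulate, SIG_LOST) → (Survey, arm_extend)
  (Manipulate, SIG_OK) → (Hold, arm_extend)
  (Manipulate, SIG_NEAR) → (Dock, arm_retract)
  (Manipulate, SIG_FOUND) → (Recover, arm_extend)
  (Manipulate, SIG_LOW) → (Recover, arm_extend)  ← event matches
event = SIG_LOW selects (Recover, arm_extend)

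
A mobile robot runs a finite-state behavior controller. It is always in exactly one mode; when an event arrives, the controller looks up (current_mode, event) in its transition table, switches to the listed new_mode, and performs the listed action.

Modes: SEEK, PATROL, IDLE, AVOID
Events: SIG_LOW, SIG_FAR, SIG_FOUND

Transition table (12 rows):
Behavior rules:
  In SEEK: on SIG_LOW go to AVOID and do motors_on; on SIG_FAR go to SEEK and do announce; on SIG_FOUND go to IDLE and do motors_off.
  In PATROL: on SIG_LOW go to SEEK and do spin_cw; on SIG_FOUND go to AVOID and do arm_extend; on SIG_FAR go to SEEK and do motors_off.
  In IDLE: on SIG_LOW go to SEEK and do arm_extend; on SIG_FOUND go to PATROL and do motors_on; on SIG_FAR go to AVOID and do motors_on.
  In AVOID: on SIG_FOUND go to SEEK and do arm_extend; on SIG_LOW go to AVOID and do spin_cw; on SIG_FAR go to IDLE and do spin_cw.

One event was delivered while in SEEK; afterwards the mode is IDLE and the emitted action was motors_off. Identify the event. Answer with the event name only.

SIG_FOUND

try SIG_LOW: (SEEK, SIG_LOW) → (AVOID, motors_on)
try SIG_FAR: (SEEK, SIG_FAR) → (SEEK, announce)
try SIG_FOUND: (SEEK, SIG_FOUND) → (IDLE, motors_off)  ← matches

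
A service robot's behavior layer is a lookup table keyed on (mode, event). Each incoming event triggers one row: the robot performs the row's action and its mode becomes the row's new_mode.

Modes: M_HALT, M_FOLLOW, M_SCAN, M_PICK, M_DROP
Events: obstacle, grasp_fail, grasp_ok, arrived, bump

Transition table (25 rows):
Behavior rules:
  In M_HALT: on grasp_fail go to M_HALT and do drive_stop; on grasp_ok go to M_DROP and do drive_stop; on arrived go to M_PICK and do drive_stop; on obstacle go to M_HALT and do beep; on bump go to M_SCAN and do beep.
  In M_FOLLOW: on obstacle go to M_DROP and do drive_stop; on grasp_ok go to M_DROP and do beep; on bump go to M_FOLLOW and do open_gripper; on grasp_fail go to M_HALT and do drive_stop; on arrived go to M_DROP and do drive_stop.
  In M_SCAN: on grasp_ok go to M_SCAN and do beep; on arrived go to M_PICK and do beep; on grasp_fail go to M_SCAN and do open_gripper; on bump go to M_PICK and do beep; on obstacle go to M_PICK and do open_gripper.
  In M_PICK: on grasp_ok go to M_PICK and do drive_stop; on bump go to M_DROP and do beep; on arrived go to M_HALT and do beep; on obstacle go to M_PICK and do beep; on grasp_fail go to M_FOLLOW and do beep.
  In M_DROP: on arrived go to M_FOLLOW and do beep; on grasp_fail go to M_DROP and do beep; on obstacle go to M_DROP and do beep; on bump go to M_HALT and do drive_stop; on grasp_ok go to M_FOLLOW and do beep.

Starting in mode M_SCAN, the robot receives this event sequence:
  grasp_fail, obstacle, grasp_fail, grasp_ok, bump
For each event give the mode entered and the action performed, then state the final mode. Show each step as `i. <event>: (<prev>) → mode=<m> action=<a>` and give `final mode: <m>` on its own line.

final mode: M_HALT

1. grasp_fail: (M_SCAN) → mode=M_SCAN action=open_gripper
2. obstacle: (M_SCAN) → mode=M_PICK action=open_gripper
3. grasp_fail: (M_PICK) → mode=M_FOLLOW action=beep
4. grasp_ok: (M_FOLLOW) → mode=M_DROP action=beep
5. bump: (M_DROP) → mode=M_HALT action=drive_stop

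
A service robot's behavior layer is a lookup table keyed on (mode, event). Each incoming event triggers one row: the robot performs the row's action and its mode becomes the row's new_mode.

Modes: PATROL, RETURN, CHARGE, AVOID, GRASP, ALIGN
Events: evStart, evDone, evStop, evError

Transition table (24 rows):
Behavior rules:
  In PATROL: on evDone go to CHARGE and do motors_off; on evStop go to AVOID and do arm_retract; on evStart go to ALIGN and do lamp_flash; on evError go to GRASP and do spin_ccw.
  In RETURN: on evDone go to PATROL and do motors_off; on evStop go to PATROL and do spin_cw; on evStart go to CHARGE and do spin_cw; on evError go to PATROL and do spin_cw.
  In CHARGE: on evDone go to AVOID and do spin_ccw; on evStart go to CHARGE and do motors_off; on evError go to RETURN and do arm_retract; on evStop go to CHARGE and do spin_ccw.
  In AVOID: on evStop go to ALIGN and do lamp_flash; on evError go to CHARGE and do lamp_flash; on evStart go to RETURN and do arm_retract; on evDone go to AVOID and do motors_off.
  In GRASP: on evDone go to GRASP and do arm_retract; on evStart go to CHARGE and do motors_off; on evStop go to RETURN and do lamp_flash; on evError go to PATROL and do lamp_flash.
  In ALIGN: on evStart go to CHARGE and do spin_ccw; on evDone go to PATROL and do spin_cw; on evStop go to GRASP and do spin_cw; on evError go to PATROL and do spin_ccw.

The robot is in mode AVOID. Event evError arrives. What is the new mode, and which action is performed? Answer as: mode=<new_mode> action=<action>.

current mode = AVOID; filter table to that mode:
  (AVOID, evStop) → (ALIGN, lamp_flash)
  (AVOID, evError) → (CHARGE, lamp_flash)  ← event matches
  (AVOID, evStart) → (RETURN, arm_retract)
  (AVOID, evDone) → (AVOID, motors_off)
event = evError selects (CHARGE, lamp_flash)

mode=CHARGE action=lamp_flash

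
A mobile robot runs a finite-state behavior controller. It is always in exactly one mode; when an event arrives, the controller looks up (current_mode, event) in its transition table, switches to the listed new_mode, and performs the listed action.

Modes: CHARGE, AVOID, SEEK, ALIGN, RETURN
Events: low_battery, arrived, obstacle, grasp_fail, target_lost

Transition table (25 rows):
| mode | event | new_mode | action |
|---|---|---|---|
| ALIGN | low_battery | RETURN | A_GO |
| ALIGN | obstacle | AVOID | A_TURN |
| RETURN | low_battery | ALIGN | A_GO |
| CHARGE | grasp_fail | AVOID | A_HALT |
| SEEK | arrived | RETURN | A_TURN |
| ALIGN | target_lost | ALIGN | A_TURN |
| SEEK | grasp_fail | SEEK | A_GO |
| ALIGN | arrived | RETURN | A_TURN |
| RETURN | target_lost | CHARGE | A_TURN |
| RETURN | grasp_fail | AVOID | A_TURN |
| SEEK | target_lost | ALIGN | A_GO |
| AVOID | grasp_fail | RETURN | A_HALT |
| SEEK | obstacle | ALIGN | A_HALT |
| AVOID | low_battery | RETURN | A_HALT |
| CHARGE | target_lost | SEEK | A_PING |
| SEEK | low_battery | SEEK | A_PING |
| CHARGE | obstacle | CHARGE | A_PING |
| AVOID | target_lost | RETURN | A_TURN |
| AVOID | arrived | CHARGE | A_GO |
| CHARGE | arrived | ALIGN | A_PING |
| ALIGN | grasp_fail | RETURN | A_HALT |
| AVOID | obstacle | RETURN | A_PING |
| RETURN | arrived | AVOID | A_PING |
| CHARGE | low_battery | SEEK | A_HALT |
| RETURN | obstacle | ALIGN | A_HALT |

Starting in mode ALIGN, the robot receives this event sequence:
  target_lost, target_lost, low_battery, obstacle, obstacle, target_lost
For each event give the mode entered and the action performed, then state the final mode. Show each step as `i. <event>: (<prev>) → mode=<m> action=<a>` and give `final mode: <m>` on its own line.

1. target_lost: (ALIGN) → mode=ALIGN action=A_TURN
2. target_lost: (ALIGN) → mode=ALIGN action=A_TURN
3. low_battery: (ALIGN) → mode=RETURN action=A_GO
4. obstacle: (RETURN) → mode=ALIGN action=A_HALT
5. obstacle: (ALIGN) → mode=AVOID action=A_TURN
6. target_lost: (AVOID) → mode=RETURN action=A_TURN

final mode: RETURN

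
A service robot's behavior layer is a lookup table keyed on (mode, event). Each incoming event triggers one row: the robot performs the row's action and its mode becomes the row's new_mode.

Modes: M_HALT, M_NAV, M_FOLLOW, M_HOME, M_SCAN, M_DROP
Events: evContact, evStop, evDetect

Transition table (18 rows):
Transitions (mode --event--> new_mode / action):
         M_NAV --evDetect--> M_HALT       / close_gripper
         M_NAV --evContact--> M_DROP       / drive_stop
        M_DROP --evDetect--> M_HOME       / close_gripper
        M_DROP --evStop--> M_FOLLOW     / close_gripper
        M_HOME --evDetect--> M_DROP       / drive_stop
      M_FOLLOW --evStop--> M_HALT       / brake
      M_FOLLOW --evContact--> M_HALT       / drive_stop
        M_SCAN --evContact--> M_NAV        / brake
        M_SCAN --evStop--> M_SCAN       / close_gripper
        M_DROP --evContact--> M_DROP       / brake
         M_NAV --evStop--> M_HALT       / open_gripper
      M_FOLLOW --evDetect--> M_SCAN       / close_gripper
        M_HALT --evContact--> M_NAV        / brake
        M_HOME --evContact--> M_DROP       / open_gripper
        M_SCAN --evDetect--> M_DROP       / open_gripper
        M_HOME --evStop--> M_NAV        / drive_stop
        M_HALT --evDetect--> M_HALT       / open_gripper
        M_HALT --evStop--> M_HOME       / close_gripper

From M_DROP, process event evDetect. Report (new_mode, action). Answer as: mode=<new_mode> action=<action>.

mode=M_HOME action=close_gripper

current mode = M_DROP; filter table to that mode:
  (M_DROP, evDetect) → (M_HOME, close_gripper)  ← event matches
  (M_DROP, evStop) → (M_FOLLOW, close_gripper)
  (M_DROP, evContact) → (M_DROP, brake)
event = evDetect selects (M_HOME, close_gripper)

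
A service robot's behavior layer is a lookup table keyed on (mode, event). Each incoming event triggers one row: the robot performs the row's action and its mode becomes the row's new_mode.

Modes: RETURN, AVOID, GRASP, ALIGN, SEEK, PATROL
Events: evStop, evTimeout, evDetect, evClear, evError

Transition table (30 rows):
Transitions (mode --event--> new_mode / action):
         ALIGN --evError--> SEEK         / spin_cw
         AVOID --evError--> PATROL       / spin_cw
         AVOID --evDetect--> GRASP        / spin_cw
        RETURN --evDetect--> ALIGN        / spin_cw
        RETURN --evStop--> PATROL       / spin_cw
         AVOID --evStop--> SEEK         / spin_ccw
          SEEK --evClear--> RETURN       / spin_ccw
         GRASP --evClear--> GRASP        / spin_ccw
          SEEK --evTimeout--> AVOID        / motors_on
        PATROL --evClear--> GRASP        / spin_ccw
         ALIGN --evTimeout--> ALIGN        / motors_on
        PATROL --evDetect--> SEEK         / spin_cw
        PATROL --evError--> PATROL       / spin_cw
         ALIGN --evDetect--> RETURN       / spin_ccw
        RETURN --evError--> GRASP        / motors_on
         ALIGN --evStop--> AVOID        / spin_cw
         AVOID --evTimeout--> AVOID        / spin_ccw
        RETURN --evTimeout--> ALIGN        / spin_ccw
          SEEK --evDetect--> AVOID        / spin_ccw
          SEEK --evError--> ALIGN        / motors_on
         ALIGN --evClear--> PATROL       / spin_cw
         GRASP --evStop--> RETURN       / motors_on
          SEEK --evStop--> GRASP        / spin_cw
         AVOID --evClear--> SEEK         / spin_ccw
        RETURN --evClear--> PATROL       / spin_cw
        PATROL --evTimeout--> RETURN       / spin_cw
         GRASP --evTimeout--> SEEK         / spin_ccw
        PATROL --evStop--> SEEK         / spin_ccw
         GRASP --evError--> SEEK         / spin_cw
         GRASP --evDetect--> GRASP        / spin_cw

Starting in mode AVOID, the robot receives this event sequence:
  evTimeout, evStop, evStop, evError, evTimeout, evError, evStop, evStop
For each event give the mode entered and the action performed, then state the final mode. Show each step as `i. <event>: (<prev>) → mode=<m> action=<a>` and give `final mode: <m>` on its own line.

1. evTimeout: (AVOID) → mode=AVOID action=spin_ccw
2. evStop: (AVOID) → mode=SEEK action=spin_ccw
3. evStop: (SEEK) → mode=GRASP action=spin_cw
4. evError: (GRASP) → mode=SEEK action=spin_cw
5. evTimeout: (SEEK) → mode=AVOID action=motors_on
6. evError: (AVOID) → mode=PATROL action=spin_cw
7. evStop: (PATROL) → mode=SEEK action=spin_ccw
8. evStop: (SEEK) → mode=GRASP action=spin_cw

final mode: GRASP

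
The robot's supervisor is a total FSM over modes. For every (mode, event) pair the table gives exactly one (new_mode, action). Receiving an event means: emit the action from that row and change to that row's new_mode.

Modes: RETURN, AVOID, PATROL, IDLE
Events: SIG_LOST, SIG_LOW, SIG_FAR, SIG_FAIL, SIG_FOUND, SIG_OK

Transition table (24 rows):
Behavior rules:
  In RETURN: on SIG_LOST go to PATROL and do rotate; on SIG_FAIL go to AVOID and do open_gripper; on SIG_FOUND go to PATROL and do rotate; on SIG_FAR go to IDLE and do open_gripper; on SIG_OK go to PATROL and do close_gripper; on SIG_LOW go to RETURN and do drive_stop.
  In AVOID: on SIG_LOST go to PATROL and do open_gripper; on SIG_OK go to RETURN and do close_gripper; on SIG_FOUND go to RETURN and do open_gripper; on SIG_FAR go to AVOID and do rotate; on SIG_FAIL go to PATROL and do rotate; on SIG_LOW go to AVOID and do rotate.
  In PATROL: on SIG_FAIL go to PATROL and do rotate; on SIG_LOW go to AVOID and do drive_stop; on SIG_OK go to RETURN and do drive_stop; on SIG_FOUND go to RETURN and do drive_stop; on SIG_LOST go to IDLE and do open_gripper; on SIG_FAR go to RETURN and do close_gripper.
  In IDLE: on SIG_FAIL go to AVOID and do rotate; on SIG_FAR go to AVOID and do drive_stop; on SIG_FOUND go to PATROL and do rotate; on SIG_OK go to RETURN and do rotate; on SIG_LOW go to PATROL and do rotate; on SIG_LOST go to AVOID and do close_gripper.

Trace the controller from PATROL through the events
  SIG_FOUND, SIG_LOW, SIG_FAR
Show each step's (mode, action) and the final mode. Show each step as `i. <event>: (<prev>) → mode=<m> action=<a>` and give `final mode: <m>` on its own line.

1. SIG_FOUND: (PATROL) → mode=RETURN action=drive_stop
2. SIG_LOW: (RETURN) → mode=RETURN action=drive_stop
3. SIG_FAR: (RETURN) → mode=IDLE action=open_gripper

final mode: IDLE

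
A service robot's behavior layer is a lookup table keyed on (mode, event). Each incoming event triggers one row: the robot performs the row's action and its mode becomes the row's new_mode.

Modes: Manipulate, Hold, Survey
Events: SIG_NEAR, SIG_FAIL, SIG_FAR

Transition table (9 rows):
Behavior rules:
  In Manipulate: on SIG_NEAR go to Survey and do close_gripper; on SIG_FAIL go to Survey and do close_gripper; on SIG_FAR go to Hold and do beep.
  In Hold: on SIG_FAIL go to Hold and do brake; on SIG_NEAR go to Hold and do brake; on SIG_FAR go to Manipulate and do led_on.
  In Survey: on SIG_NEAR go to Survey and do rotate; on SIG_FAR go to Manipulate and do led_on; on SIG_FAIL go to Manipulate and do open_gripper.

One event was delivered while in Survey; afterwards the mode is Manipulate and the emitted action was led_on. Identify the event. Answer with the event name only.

try SIG_NEAR: (Survey, SIG_NEAR) → (Survey, rotate)
try SIG_FAIL: (Survey, SIG_FAIL) → (Manipulate, open_gripper)
try SIG_FAR: (Survey, SIG_FAR) → (Manipulate, led_on)  ← matches

SIG_FAR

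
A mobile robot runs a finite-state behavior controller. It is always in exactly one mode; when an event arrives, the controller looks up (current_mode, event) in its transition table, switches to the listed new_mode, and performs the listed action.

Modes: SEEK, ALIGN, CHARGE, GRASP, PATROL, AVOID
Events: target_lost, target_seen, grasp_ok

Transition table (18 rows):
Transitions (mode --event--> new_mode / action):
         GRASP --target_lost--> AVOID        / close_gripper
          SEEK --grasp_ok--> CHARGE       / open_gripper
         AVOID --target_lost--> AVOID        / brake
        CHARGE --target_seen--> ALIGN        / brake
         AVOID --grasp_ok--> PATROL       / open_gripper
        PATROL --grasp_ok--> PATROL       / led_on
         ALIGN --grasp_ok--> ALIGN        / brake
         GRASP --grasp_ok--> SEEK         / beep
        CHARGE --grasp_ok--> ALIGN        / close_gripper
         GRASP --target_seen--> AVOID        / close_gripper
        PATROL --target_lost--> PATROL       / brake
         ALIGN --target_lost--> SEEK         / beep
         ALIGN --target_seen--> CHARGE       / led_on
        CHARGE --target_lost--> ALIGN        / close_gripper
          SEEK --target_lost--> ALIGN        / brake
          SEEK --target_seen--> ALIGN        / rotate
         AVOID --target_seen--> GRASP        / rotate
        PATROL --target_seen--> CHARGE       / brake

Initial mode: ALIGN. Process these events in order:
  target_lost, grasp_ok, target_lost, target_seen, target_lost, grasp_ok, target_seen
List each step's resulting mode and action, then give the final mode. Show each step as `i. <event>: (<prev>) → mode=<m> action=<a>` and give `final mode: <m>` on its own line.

1. target_lost: (ALIGN) → mode=SEEK action=beep
2. grasp_ok: (SEEK) → mode=CHARGE action=open_gripper
3. target_lost: (CHARGE) → mode=ALIGN action=close_gripper
4. target_seen: (ALIGN) → mode=CHARGE action=led_on
5. target_lost: (CHARGE) → mode=ALIGN action=close_gripper
6. grasp_ok: (ALIGN) → mode=ALIGN action=brake
7. target_seen: (ALIGN) → mode=CHARGE action=led_on

final mode: CHARGE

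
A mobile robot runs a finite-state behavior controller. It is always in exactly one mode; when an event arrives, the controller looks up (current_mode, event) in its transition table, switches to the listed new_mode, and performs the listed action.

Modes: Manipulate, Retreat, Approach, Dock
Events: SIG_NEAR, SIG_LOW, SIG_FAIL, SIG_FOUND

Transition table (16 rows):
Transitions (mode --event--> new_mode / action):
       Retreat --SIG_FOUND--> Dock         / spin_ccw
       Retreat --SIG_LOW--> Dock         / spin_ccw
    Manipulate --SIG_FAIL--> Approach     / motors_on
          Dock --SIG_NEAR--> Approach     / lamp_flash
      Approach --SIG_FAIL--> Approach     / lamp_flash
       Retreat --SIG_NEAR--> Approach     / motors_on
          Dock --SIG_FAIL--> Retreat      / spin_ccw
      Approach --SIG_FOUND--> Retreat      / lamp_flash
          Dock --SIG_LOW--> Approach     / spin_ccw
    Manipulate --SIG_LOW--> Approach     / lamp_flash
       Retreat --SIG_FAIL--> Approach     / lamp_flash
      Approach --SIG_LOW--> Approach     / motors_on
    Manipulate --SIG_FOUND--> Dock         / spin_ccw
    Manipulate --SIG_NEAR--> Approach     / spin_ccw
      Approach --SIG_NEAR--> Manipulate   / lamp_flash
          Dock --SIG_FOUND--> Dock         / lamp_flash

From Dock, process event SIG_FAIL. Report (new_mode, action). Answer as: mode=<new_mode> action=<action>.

mode=Retreat action=spin_ccw

current mode = Dock; filter table to that mode:
  (Dock, SIG_NEAR) → (Approach, lamp_flash)
  (Dock, SIG_FAIL) → (Retreat, spin_ccw)  ← event matches
  (Dock, SIG_LOW) → (Approach, spin_ccw)
  (Dock, SIG_FOUND) → (Dock, lamp_flash)
event = SIG_FAIL selects (Retreat, spin_ccw)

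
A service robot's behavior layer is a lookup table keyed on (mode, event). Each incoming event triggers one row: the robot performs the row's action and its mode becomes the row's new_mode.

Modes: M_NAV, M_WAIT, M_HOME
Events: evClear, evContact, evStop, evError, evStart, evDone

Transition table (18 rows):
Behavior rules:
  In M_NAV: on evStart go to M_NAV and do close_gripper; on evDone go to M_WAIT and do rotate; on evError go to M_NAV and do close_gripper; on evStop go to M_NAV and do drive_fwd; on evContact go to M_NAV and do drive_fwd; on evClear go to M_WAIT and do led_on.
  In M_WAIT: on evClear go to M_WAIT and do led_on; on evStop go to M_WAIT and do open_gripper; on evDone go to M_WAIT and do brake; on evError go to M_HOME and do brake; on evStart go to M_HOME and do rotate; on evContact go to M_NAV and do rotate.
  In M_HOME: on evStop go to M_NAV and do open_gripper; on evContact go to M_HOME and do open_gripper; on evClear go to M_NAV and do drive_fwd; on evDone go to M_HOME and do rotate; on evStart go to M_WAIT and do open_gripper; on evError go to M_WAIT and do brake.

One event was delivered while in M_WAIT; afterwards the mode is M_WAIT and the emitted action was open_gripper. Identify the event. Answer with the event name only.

evStop

try evClear: (M_WAIT, evClear) → (M_WAIT, led_on)
try evContact: (M_WAIT, evContact) → (M_NAV, rotate)
try evStop: (M_WAIT, evStop) → (M_WAIT, open_gripper)  ← matches
try evError: (M_WAIT, evError) → (M_HOME, brake)
try evStart: (M_WAIT, evStart) → (M_HOME, rotate)
try evDone: (M_WAIT, evDone) → (M_WAIT, brake)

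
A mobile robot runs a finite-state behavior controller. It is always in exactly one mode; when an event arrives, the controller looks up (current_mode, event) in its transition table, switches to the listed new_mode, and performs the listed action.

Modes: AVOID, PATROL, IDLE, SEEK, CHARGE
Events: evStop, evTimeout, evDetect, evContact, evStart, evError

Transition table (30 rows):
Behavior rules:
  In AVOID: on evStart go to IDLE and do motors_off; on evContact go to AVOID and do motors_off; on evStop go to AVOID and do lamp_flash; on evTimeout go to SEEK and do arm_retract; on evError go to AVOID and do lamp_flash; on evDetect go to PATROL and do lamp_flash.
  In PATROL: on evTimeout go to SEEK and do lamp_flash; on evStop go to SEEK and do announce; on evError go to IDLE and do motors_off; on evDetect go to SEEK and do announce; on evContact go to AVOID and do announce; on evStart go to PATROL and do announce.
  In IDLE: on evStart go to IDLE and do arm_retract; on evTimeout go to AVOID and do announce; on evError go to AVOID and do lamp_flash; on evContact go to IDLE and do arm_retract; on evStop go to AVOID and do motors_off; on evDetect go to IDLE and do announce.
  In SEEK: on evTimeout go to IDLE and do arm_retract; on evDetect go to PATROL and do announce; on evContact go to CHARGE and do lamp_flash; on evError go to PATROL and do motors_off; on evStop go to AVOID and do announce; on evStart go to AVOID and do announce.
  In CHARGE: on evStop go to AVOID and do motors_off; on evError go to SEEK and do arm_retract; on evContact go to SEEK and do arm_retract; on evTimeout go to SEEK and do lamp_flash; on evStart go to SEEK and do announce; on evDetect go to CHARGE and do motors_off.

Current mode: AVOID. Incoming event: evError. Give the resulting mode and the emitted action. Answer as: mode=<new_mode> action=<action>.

current mode = AVOID; filter table to that mode:
  (AVOID, evStart) → (IDLE, motors_off)
  (AVOID, evContact) → (AVOID, motors_off)
  (AVOID, evStop) → (AVOID, lamp_flash)
  (AVOID, evTimeout) → (SEEK, arm_retract)
  (AVOID, evError) → (AVOID, lamp_flash)  ← event matches
  (AVOID, evDetect) → (PATROL, lamp_flash)
event = evError selects (AVOID, lamp_flash)

mode=AVOID action=lamp_flash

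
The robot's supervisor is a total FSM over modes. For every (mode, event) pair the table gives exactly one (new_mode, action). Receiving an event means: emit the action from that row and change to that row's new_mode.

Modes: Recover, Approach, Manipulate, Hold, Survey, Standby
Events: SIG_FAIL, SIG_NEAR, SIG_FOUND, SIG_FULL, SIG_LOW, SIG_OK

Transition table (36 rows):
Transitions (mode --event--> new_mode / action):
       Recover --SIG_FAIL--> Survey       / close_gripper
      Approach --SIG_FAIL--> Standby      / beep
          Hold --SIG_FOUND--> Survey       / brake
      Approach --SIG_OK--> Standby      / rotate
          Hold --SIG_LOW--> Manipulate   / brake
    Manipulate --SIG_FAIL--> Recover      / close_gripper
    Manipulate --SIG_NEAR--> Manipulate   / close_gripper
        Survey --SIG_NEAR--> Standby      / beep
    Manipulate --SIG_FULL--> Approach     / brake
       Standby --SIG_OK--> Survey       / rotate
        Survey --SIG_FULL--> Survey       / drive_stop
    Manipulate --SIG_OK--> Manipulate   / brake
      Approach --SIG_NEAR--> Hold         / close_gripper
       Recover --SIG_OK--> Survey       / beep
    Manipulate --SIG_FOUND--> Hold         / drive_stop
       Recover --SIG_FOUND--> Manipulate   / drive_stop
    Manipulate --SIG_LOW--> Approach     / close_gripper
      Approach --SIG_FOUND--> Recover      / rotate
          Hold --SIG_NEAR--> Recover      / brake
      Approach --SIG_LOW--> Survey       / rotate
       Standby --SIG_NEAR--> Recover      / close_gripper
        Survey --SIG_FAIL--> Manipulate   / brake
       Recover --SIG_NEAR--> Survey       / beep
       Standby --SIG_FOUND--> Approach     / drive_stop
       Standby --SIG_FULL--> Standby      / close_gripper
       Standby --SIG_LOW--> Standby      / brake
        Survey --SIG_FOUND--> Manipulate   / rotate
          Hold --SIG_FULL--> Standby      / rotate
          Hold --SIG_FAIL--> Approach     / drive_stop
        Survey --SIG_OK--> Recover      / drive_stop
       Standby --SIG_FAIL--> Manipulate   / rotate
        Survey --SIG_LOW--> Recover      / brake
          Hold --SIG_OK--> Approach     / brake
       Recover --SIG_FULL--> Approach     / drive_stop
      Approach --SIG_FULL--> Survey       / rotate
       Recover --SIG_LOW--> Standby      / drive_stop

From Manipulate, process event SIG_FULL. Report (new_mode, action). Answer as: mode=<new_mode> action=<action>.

mode=Approach action=brake

current mode = Manipulate; filter table to that mode:
  (Manipulate, SIG_FAIL) → (Recover, close_gripper)
  (Manipulate, SIG_NEAR) → (Manipulate, close_gripper)
  (Manipulate, SIG_FULL) → (Approach, brake)  ← event matches
  (Manipulate, SIG_OK) → (Manipulate, brake)
  (Manipulate, SIG_FOUND) → (Hold, drive_stop)
  (Manipulate, SIG_LOW) → (Approach, close_gripper)
event = SIG_FULL selects (Approach, brake)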